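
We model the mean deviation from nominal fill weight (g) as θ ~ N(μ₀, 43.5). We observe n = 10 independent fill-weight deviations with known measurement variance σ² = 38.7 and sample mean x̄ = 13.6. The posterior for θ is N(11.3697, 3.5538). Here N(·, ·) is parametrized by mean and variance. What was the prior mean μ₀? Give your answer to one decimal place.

With known observation variance, the Normal–Normal posterior has precision τ_n = τ₀ + n/σ² and mean μ_n = (τ₀μ₀ + (n/σ²)x̄)/τ_n.
Here τ₀ = 1/43.5 = 0.022989 and τ_data = 10/38.7 = 0.258398, so τ_n = 0.281387.
Rearranging for μ₀: μ₀ = (μ_n·τ_n − τ_data·x̄)/τ₀ = (11.3697·0.281387 − 0.258398·13.6) / 0.022989 = -0.314927/0.022989 ≈ -13.7.

μ₀ = -13.7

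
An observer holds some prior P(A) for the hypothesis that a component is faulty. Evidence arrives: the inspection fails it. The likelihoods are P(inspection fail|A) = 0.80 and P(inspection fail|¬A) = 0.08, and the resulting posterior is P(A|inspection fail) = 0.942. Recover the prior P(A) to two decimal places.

Bayes' rule in odds form gives O(A|E) = O(A)·[P(E|A)/P(E|¬A)], hence O(A) = O(A|E)/LR.
Posterior odds = 0.942/(1−0.942) = 16.2414. LR = 0.80/0.08 = 10.0000.
Prior odds = 16.2414/10.0000 = 1.6241, so P(A) = 1.6241/(1+1.6241) ≈ 0.62.

P(A) = 0.62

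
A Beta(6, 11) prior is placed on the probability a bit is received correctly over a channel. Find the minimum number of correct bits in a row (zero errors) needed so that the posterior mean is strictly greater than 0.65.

After k correct bits and 0 errors the posterior is Beta(6+k, 11), with mean (6+k)/(6+11+k).
Set (6+k)/(17+k) > 0.65 and solve: k > (0.65·17 − 6)/(1 − 0.65) = 14.429.
The smallest integer exceeding 14.429 is 15, and checking k=15: (21)/(32) = 0.6562 > 0.65.

k = 15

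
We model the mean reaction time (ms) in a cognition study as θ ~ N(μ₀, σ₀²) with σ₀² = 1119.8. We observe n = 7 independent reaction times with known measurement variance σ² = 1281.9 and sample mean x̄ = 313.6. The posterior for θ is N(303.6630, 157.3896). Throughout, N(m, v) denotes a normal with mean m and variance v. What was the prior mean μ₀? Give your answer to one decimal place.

The posterior mean is a precision-weighted average: μ_n = (τ₀μ₀ + τ_data·x̄)/(τ₀+τ_data), with τ₀=1/σ₀² and τ_data=n/σ².
Here τ₀ = 1/1119.8 = 0.000893 and τ_data = 7/1281.9 = 0.005461, so τ_n = 0.006354.
Rearranging for μ₀: μ₀ = (μ_n·τ_n − τ_data·x̄)/τ₀ = (303.6630·0.006354 − 0.005461·313.6) / 0.000893 = 0.216905/0.000893 ≈ 242.9.

μ₀ = 242.9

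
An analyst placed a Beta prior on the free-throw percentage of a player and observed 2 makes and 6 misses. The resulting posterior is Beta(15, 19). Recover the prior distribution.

A Beta(α, β) prior with s successes and f failures in binomial data gives a Beta(α+s, β+f) posterior.
Subtract the data counts: 15−2=13, 19−6=13.

Beta(13, 13)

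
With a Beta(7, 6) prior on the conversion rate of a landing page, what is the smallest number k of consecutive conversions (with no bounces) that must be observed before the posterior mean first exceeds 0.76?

After k conversions and 0 bounces the posterior is Beta(7+k, 6), with mean (7+k)/(7+6+k).
Set (7+k)/(13+k) > 0.76 and solve: k > (0.76·13 − 7)/(1 − 0.76) = 12.000.
The smallest integer exceeding 12.000 is 13, and checking k=13: (20)/(26) = 0.7692 > 0.76.

k = 13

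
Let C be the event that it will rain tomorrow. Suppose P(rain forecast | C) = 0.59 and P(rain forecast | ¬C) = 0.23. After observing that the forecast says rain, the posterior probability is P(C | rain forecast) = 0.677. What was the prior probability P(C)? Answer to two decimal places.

P(C) = 0.45

In odds form, posterior odds = prior odds × likelihood ratio, so prior odds = posterior odds ÷ LR.
Posterior odds = 0.677/(1−0.677) = 2.0960. LR = 0.59/0.23 = 2.5652.
Prior odds = 2.0960/2.5652 = 0.8171, so P(C) = 0.8171/(1+0.8171) ≈ 0.45.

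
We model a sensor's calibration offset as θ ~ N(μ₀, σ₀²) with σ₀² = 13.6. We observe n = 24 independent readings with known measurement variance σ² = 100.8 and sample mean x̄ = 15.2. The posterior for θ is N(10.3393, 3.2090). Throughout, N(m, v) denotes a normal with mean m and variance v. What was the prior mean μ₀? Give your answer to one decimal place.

The posterior mean is a precision-weighted average: μ_n = (τ₀μ₀ + τ_data·x̄)/(τ₀+τ_data), with τ₀=1/σ₀² and τ_data=n/σ².
Here τ₀ = 1/13.6 = 0.073529 and τ_data = 24/100.8 = 0.238095, so τ_n = 0.311624.
Rearranging for μ₀: μ₀ = (μ_n·τ_n − τ_data·x̄)/τ₀ = (10.3393·0.311624 − 0.238095·15.2) / 0.073529 = -0.397070/0.073529 ≈ -5.4.

μ₀ = -5.4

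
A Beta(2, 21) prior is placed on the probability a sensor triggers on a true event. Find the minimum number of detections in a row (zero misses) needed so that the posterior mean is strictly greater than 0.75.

k = 62

After k detections and 0 misses the posterior is Beta(2+k, 21), with mean (2+k)/(2+21+k).
Set (2+k)/(23+k) > 0.75 and solve: k > (0.75·23 − 2)/(1 − 0.75) = 61.000.
The smallest integer exceeding 61.000 is 62.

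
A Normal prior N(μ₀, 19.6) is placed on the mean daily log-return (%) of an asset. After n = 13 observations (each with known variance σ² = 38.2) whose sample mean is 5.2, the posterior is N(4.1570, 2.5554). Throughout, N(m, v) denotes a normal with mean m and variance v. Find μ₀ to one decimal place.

μ₀ = -2.8

With known observation variance, the Normal–Normal posterior has precision τ_n = τ₀ + n/σ² and mean μ_n = (τ₀μ₀ + (n/σ²)x̄)/τ_n.
Here τ₀ = 1/19.6 = 0.051020 and τ_data = 13/38.2 = 0.340314, so τ_n = 0.391334.
Rearranging for μ₀: μ₀ = (μ_n·τ_n − τ_data·x̄)/τ₀ = (4.1570·0.391334 − 0.340314·5.2) / 0.051020 = -0.142857/0.051020 ≈ -2.8.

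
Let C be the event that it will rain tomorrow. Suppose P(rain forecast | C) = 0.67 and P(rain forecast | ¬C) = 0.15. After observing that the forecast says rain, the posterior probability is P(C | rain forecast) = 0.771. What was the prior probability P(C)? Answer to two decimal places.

In odds form, posterior odds = prior odds × likelihood ratio, so prior odds = posterior odds ÷ LR.
Posterior odds = 0.771/(1−0.771) = 3.3668. LR = 0.67/0.15 = 4.4667.
Prior odds = 3.3668/4.4667 = 0.7538, so P(C) = 0.7538/(1+0.7538) ≈ 0.43.

P(C) = 0.43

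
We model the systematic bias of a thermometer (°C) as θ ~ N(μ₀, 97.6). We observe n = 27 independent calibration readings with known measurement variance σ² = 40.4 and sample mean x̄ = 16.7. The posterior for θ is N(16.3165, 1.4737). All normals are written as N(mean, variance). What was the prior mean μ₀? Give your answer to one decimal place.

μ₀ = -8.7

With known observation variance, the Normal–Normal posterior has precision τ_n = τ₀ + n/σ² and mean μ_n = (τ₀μ₀ + (n/σ²)x̄)/τ_n.
Here τ₀ = 1/97.6 = 0.010246 and τ_data = 27/40.4 = 0.668317, so τ_n = 0.678563.
Rearranging for μ₀: μ₀ = (μ_n·τ_n − τ_data·x̄)/τ₀ = (16.3165·0.678563 − 0.668317·16.7) / 0.010246 = -0.089121/0.010246 ≈ -8.7.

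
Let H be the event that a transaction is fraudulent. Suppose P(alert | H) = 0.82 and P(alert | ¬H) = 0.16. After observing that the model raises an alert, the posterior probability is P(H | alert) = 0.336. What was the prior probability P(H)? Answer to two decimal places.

P(H) = 0.09

Bayes' rule in odds form gives O(H|E) = O(H)·[P(E|H)/P(E|¬H)], hence O(H) = O(H|E)/LR.
Posterior odds = 0.336/(1−0.336) = 0.5060. LR = 0.82/0.16 = 5.1250.
Prior odds = 0.5060/5.1250 = 0.0987, so P(H) = 0.0987/(1+0.0987) ≈ 0.09.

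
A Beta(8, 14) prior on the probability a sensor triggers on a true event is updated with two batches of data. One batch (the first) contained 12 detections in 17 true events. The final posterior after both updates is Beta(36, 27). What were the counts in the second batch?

Because Beta–binomial updating is additive in the counts, the combined data contributed (α_post−α_prior, β_post−β_prior) successes and failures.
Total across both batches: 36−8=28 detections, 27−14=13 misses.
Subtract the first batch: 28−12=16 detections and 13−5=8 misses.

16 detections and 8 misses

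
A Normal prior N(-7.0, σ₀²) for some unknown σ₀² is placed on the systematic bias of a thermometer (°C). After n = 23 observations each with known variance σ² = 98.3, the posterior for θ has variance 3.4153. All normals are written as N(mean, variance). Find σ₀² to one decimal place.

Posterior precision equals prior precision plus data precision: 1/σ_n² = 1/σ₀² + n/σ².
So 1/σ₀² = 1/3.4153 − 23/98.3 = 0.292800 − 0.233978 = 0.058822.
Hence σ₀² = 1/0.058822 ≈ 17.0.

σ₀² = 17.0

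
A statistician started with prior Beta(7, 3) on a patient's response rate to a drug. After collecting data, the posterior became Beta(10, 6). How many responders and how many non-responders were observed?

Under Beta–binomial conjugacy the posterior parameters are (α+s, β+f).
So s = 10 − 7 = 3 and f = 6 − 3 = 3.

3 responders and 3 non-responders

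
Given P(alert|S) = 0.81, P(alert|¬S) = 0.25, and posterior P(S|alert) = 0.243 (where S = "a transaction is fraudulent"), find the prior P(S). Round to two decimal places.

P(S) = 0.09

In odds form, posterior odds = prior odds × likelihood ratio, so prior odds = posterior odds ÷ LR.
Posterior odds = 0.243/(1−0.243) = 0.3210. LR = 0.81/0.25 = 3.2400.
Prior odds = 0.3210/3.2400 = 0.0991, so P(S) = 0.0991/(1+0.0991) ≈ 0.09.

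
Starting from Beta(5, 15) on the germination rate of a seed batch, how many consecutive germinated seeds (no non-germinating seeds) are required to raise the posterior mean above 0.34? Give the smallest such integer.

After k germinated seeds and 0 non-germinating seeds the posterior is Beta(5+k, 15), with mean (5+k)/(5+15+k).
Set (5+k)/(20+k) > 0.34 and solve: k > (0.34·20 − 5)/(1 − 0.34) = 2.727.
The smallest integer exceeding 2.727 is 3, and checking k=3: (8)/(23) = 0.3478 > 0.34.

k = 3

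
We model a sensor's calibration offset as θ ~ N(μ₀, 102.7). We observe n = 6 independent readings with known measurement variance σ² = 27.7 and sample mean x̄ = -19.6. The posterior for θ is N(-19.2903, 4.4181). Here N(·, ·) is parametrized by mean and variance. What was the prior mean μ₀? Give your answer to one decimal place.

With known observation variance, the Normal–Normal posterior has precision τ_n = τ₀ + n/σ² and mean μ_n = (τ₀μ₀ + (n/σ²)x̄)/τ_n.
Here τ₀ = 1/102.7 = 0.009737 and τ_data = 6/27.7 = 0.216606, so τ_n = 0.226343.
Rearranging for μ₀: μ₀ = (μ_n·τ_n − τ_data·x̄)/τ₀ = (-19.2903·0.226343 − 0.216606·-19.6) / 0.009737 = -0.120747/0.009737 ≈ -12.4.

μ₀ = -12.4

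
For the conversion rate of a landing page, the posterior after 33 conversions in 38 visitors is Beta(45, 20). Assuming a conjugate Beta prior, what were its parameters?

Beta(12, 15)

Beta is conjugate to the binomial likelihood: posterior = Beta(a+s, b+f).
So a = 45 − 33 = 12 and b = 20 − 5 = 15.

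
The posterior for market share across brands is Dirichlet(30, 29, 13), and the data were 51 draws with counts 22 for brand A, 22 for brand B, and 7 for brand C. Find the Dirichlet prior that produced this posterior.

For a Dirichlet(α) prior with multinomial counts c, the posterior is Dirichlet(α + c) componentwise.
Subtract each count from the matching posterior parameter: 30−22=8, 29−22=7, 13−7=6.

Dirichlet(8, 7, 6)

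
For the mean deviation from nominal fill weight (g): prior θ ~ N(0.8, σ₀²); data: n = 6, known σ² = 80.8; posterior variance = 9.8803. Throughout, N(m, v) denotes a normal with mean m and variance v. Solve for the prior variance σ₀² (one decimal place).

For the Normal–Normal model with known σ², precisions add: τ_n = τ₀ + n/σ².
So 1/σ₀² = 1/9.8803 − 6/80.8 = 0.101212 − 0.074257 = 0.026955.
Hence σ₀² = 1/0.026955 ≈ 37.1.

σ₀² = 37.1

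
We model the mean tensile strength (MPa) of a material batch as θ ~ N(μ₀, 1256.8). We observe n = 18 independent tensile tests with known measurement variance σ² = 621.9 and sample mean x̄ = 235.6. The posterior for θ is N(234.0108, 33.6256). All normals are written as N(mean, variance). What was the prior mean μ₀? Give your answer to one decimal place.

μ₀ = 176.2

With known observation variance, the Normal–Normal posterior has precision τ_n = τ₀ + n/σ² and mean μ_n = (τ₀μ₀ + (n/σ²)x̄)/τ_n.
Here τ₀ = 1/1256.8 = 0.000796 and τ_data = 18/621.9 = 0.028944, so τ_n = 0.029740.
Rearranging for μ₀: μ₀ = (μ_n·τ_n − τ_data·x̄)/τ₀ = (234.0108·0.029740 − 0.028944·235.6) / 0.000796 = 0.140275/0.000796 ≈ 176.2.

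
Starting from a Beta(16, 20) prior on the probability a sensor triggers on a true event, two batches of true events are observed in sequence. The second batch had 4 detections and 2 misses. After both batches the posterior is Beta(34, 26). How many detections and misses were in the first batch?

Because Beta–binomial updating is additive in the counts, the combined data contributed (α_post−α_prior, β_post−β_prior) successes and failures.
Total across both batches: 34−16=18 detections, 26−20=6 misses.
Subtract the second batch: 18−4=14 detections and 6−2=4 misses.

14 detections and 4 misses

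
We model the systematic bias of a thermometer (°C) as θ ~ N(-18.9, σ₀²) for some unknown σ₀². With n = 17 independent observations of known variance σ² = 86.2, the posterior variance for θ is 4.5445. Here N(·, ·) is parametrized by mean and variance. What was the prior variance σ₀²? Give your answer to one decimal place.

σ₀² = 43.8

Posterior precision equals prior precision plus data precision: 1/σ_n² = 1/σ₀² + n/σ².
So 1/σ₀² = 1/4.5445 − 17/86.2 = 0.220046 − 0.197216 = 0.022830.
Hence σ₀² = 1/0.022830 ≈ 43.8.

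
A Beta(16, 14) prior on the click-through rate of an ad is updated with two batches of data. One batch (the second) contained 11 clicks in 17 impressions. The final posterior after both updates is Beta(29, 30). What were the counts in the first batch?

Because Beta–binomial updating is additive in the counts, the combined data contributed (α_post−α_prior, β_post−β_prior) successes and failures.
Total across both batches: 29−16=13 clicks, 30−14=16 non-clicks.
Subtract the second batch: 13−11=2 clicks and 16−6=10 non-clicks.

2 clicks and 10 non-clicks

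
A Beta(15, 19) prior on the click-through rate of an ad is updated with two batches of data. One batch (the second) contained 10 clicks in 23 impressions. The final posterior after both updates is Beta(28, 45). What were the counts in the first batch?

Because Beta–binomial updating is additive in the counts, the combined data contributed (α_post−α_prior, β_post−β_prior) successes and failures.
Total across both batches: 28−15=13 clicks, 45−19=26 non-clicks.
Subtract the second batch: 13−10=3 clicks and 26−13=13 non-clicks.

3 clicks and 13 non-clicks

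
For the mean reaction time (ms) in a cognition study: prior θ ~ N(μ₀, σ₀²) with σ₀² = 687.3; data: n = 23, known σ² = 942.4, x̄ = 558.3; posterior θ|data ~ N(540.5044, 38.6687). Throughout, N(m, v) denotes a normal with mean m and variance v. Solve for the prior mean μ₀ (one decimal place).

μ₀ = 242.0

The posterior mean is a precision-weighted average: μ_n = (τ₀μ₀ + τ_data·x̄)/(τ₀+τ_data), with τ₀=1/σ₀² and τ_data=n/σ².
Here τ₀ = 1/687.3 = 0.001455 and τ_data = 23/942.4 = 0.024406, so τ_n = 0.025861.
Rearranging for μ₀: μ₀ = (μ_n·τ_n − τ_data·x̄)/τ₀ = (540.5044·0.025861 − 0.024406·558.3) / 0.001455 = 0.352114/0.001455 ≈ 242.0.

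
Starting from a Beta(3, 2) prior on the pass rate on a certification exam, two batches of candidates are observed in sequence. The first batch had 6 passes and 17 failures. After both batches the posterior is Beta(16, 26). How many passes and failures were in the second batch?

Because Beta–binomial updating is additive in the counts, the combined data contributed (α_post−α_prior, β_post−β_prior) successes and failures.
Total across both batches: 16−3=13 passes, 26−2=24 failures.
Subtract the first batch: 13−6=7 passes and 24−17=7 failures.

7 passes and 7 failures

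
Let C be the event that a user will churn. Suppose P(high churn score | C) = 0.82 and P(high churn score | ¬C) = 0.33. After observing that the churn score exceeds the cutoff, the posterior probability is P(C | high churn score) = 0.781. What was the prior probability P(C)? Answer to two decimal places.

In odds form, posterior odds = prior odds × likelihood ratio, so prior odds = posterior odds ÷ LR.
Posterior odds = 0.781/(1−0.781) = 3.5662. LR = 0.82/0.33 = 2.4848.
Prior odds = 3.5662/2.4848 = 1.4352, so P(C) = 1.4352/(1+1.4352) ≈ 0.59.

P(C) = 0.59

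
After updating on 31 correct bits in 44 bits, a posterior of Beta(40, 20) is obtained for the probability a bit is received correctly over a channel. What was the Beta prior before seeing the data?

Beta is conjugate to the binomial likelihood: posterior = Beta(a+s, b+f).
So a = 40 − 31 = 9 and b = 20 − 13 = 7.

Beta(9, 7)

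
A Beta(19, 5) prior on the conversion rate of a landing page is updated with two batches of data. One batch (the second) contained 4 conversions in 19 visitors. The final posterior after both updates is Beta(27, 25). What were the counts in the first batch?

4 conversions and 5 bounces

Sequential conjugate updates are equivalent to a single update on the pooled data, so total successes = posterior α − prior α and total failures = posterior β − prior β.
Total across both batches: 27−19=8 conversions, 25−5=20 bounces.
Subtract the second batch: 8−4=4 conversions and 20−15=5 bounces.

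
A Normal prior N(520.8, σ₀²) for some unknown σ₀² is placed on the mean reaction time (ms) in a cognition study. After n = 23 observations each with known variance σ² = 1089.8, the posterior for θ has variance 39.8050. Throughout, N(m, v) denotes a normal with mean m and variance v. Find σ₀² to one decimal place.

For the Normal–Normal model with known σ², precisions add: τ_n = τ₀ + n/σ².
So 1/σ₀² = 1/39.8050 − 23/1089.8 = 0.025122 − 0.021105 = 0.004017.
Hence σ₀² = 1/0.004017 ≈ 248.9.

σ₀² = 248.9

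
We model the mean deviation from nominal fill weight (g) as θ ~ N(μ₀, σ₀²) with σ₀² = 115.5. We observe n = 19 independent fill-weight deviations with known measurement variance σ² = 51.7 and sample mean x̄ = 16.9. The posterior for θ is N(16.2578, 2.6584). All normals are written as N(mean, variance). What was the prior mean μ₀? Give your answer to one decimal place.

With known observation variance, the Normal–Normal posterior has precision τ_n = τ₀ + n/σ² and mean μ_n = (τ₀μ₀ + (n/σ²)x̄)/τ_n.
Here τ₀ = 1/115.5 = 0.008658 and τ_data = 19/51.7 = 0.367505, so τ_n = 0.376163.
Rearranging for μ₀: μ₀ = (μ_n·τ_n − τ_data·x̄)/τ₀ = (16.2578·0.376163 − 0.367505·16.9) / 0.008658 = -0.095252/0.008658 ≈ -11.0.

μ₀ = -11.0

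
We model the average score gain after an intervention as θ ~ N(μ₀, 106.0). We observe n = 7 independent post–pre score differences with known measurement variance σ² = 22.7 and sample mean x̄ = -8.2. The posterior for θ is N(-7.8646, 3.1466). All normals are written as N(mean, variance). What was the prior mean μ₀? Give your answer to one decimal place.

With known observation variance, the Normal–Normal posterior has precision τ_n = τ₀ + n/σ² and mean μ_n = (τ₀μ₀ + (n/σ²)x̄)/τ_n.
Here τ₀ = 1/106.0 = 0.009434 and τ_data = 7/22.7 = 0.308370, so τ_n = 0.317804.
Rearranging for μ₀: μ₀ = (μ_n·τ_n − τ_data·x̄)/τ₀ = (-7.8646·0.317804 − 0.308370·-8.2) / 0.009434 = 0.029233/0.009434 ≈ 3.1.

μ₀ = 3.1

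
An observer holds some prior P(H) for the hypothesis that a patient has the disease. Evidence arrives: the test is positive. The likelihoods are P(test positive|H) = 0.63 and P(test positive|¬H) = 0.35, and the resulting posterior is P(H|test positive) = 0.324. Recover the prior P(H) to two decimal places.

In odds form, posterior odds = prior odds × likelihood ratio, so prior odds = posterior odds ÷ LR.
Posterior odds = 0.324/(1−0.324) = 0.4793. LR = 0.63/0.35 = 1.8000.
Prior odds = 0.4793/1.8000 = 0.2663, so P(H) = 0.2663/(1+0.2663) ≈ 0.21.

P(H) = 0.21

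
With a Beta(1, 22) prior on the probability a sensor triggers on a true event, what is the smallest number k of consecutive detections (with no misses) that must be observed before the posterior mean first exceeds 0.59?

k = 31

After k detections and 0 misses the posterior is Beta(1+k, 22), with mean (1+k)/(1+22+k).
Set (1+k)/(23+k) > 0.59 and solve: k > (0.59·23 − 1)/(1 − 0.59) = 30.659.
The smallest integer exceeding 30.659 is 31, and checking k=31: (32)/(54) = 0.5926 > 0.59.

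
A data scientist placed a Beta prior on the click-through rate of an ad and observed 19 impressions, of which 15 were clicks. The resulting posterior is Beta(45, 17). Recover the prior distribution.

Beta(30, 13)

Beta is conjugate to the binomial likelihood: posterior = Beta(a+s, b+f).
So a = 45 − 15 = 30 and b = 17 − 4 = 13.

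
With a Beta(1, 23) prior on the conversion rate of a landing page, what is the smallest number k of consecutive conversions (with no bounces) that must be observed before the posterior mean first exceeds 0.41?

k = 15

After k conversions and 0 bounces the posterior is Beta(1+k, 23), with mean (1+k)/(1+23+k).
Set (1+k)/(24+k) > 0.41 and solve: k > (0.41·24 − 1)/(1 − 0.41) = 14.983.
The smallest integer exceeding 14.983 is 15, and checking k=15: (16)/(39) = 0.4103 > 0.41.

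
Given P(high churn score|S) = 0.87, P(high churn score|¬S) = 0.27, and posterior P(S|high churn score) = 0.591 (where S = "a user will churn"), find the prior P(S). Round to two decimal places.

Bayes' rule in odds form gives O(S|E) = O(S)·[P(E|S)/P(E|¬S)], hence O(S) = O(S|E)/LR.
Posterior odds = 0.591/(1−0.591) = 1.4450. LR = 0.87/0.27 = 3.2222.
Prior odds = 1.4450/3.2222 = 0.4485, so P(S) = 0.4485/(1+0.4485) ≈ 0.31.

P(S) = 0.31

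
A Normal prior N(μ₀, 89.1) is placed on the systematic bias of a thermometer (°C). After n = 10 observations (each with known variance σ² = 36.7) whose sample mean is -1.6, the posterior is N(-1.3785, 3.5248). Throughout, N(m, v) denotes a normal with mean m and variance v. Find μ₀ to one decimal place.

μ₀ = 4.0

With known observation variance, the Normal–Normal posterior has precision τ_n = τ₀ + n/σ² and mean μ_n = (τ₀μ₀ + (n/σ²)x̄)/τ_n.
Here τ₀ = 1/89.1 = 0.011223 and τ_data = 10/36.7 = 0.272480, so τ_n = 0.283703.
Rearranging for μ₀: μ₀ = (μ_n·τ_n − τ_data·x̄)/τ₀ = (-1.3785·0.283703 − 0.272480·-1.6) / 0.011223 = 0.044883/0.011223 ≈ 4.0.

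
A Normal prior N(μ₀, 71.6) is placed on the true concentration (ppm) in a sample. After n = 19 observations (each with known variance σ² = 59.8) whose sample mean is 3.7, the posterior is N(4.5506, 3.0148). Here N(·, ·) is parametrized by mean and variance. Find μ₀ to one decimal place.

μ₀ = 23.9

The posterior mean is a precision-weighted average: μ_n = (τ₀μ₀ + τ_data·x̄)/(τ₀+τ_data), with τ₀=1/σ₀² and τ_data=n/σ².
Here τ₀ = 1/71.6 = 0.013966 and τ_data = 19/59.8 = 0.317726, so τ_n = 0.331692.
Rearranging for μ₀: μ₀ = (μ_n·τ_n − τ_data·x̄)/τ₀ = (4.5506·0.331692 − 0.317726·3.7) / 0.013966 = 0.333811/0.013966 ≈ 23.9.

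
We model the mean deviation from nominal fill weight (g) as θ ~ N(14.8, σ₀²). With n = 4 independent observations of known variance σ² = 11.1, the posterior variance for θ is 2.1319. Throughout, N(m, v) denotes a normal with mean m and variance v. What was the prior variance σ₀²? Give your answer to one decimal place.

σ₀² = 9.2

Posterior precision equals prior precision plus data precision: 1/σ_n² = 1/σ₀² + n/σ².
So 1/σ₀² = 1/2.1319 − 4/11.1 = 0.469065 − 0.360360 = 0.108705.
Hence σ₀² = 1/0.108705 ≈ 9.2.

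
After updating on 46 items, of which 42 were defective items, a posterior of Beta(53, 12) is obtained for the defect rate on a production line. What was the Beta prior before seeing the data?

A Beta(a, b) prior with s successes and f failures in binomial data gives a Beta(a+s, b+f) posterior.
Subtract the data counts: 53−42=11, 12−4=8.

Beta(11, 8)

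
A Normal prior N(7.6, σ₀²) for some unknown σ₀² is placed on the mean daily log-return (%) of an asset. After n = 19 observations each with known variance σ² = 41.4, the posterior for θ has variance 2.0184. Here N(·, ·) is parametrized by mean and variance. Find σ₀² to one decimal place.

Posterior precision equals prior precision plus data precision: 1/σ_n² = 1/σ₀² + n/σ².
So 1/σ₀² = 1/2.0184 − 19/41.4 = 0.495442 − 0.458937 = 0.036505.
Hence σ₀² = 1/0.036505 ≈ 27.4.

σ₀² = 27.4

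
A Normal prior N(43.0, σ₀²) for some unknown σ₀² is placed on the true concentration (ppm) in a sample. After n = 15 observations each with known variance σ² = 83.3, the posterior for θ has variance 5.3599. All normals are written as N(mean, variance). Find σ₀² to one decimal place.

σ₀² = 153.9

Posterior precision equals prior precision plus data precision: 1/σ_n² = 1/σ₀² + n/σ².
So 1/σ₀² = 1/5.3599 − 15/83.3 = 0.186571 − 0.180072 = 0.006499.
Hence σ₀² = 1/0.006499 ≈ 153.9.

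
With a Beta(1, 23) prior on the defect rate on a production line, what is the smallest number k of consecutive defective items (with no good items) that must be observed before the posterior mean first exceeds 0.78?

k = 81

After k defective items and 0 good items the posterior is Beta(1+k, 23), with mean (1+k)/(1+23+k).
Set (1+k)/(24+k) > 0.78 and solve: k > (0.78·24 − 1)/(1 − 0.78) = 80.545.
The smallest integer exceeding 80.545 is 81.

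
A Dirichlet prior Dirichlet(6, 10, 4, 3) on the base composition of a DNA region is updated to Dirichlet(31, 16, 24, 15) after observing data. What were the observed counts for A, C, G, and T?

counts (25, 6, 20, 12)

For a Dirichlet(α) prior with multinomial counts c, the posterior is Dirichlet(α + c) componentwise.
Counts are posterior − prior componentwise: 31−6=25, 16−10=6, 24−4=20, 15−3=12.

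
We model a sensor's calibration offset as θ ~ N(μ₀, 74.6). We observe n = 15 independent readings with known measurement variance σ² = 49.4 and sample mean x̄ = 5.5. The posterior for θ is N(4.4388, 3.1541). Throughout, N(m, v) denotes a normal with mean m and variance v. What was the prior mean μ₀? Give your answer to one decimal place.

μ₀ = -19.6

The posterior mean is a precision-weighted average: μ_n = (τ₀μ₀ + τ_data·x̄)/(τ₀+τ_data), with τ₀=1/σ₀² and τ_data=n/σ².
Here τ₀ = 1/74.6 = 0.013405 and τ_data = 15/49.4 = 0.303644, so τ_n = 0.317049.
Rearranging for μ₀: μ₀ = (μ_n·τ_n − τ_data·x̄)/τ₀ = (4.4388·0.317049 − 0.303644·5.5) / 0.013405 = -0.262725/0.013405 ≈ -19.6.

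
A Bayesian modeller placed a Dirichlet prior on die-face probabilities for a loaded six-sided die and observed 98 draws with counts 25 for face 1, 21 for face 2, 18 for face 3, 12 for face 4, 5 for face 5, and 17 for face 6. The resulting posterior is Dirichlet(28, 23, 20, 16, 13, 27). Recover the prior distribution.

Dirichlet(3, 2, 2, 4, 8, 10)

For a Dirichlet(α) prior with multinomial counts c, the posterior is Dirichlet(α + c) componentwise.
Subtract each count from the matching posterior parameter: 28−25=3, 23−21=2, 20−18=2, 16−12=4, 13−5=8, 27−17=10.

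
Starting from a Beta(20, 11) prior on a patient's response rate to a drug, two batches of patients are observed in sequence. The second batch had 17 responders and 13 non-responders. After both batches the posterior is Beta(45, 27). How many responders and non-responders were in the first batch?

8 responders and 3 non-responders

Sequential conjugate updates are equivalent to a single update on the pooled data, so total successes = posterior α − prior α and total failures = posterior β − prior β.
Total across both batches: 45−20=25 responders, 27−11=16 non-responders.
Subtract the second batch: 25−17=8 responders and 16−13=3 non-responders.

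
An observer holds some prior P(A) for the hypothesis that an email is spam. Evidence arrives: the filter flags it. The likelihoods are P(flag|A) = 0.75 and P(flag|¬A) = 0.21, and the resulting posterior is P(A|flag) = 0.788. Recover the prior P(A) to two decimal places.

In odds form, posterior odds = prior odds × likelihood ratio, so prior odds = posterior odds ÷ LR.
Posterior odds = 0.788/(1−0.788) = 3.7170. LR = 0.75/0.21 = 3.5714.
Prior odds = 3.7170/3.5714 = 1.0408, so P(A) = 1.0408/(1+1.0408) ≈ 0.51.

P(A) = 0.51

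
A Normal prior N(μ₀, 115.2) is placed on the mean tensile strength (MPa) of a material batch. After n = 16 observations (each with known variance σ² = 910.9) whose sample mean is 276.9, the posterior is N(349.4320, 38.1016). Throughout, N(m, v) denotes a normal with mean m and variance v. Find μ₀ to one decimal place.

μ₀ = 496.2

The posterior mean is a precision-weighted average: μ_n = (τ₀μ₀ + τ_data·x̄)/(τ₀+τ_data), with τ₀=1/σ₀² and τ_data=n/σ².
Here τ₀ = 1/115.2 = 0.008681 and τ_data = 16/910.9 = 0.017565, so τ_n = 0.026246.
Rearranging for μ₀: μ₀ = (μ_n·τ_n − τ_data·x̄)/τ₀ = (349.4320·0.026246 − 0.017565·276.9) / 0.008681 = 4.307444/0.008681 ≈ 496.2.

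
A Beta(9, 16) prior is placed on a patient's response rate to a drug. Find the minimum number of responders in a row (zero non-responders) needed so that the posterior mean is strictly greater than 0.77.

k = 45

After k responders and 0 non-responders the posterior is Beta(9+k, 16), with mean (9+k)/(9+16+k).
Set (9+k)/(25+k) > 0.77 and solve: k > (0.77·25 − 9)/(1 − 0.77) = 44.565.
The smallest integer exceeding 44.565 is 45, and checking k=45: (54)/(70) = 0.7714 > 0.77.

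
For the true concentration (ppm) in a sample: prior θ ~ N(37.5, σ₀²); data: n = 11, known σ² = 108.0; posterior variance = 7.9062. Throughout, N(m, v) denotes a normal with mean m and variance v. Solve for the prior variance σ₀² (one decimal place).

For the Normal–Normal model with known σ², precisions add: τ_n = τ₀ + n/σ².
So 1/σ₀² = 1/7.9062 − 11/108.0 = 0.126483 − 0.101852 = 0.024631.
Hence σ₀² = 1/0.024631 ≈ 40.6.

σ₀² = 40.6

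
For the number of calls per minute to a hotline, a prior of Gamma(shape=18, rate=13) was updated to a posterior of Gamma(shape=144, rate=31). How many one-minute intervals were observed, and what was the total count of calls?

n = 18 one-minute intervals with total 126 calls

Gamma–Poisson conjugacy: posterior shape = α + Σxᵢ, posterior rate = β + n.
Matching: Σxᵢ = 144 − 18 = 126 and n = 31 − 13 = 18.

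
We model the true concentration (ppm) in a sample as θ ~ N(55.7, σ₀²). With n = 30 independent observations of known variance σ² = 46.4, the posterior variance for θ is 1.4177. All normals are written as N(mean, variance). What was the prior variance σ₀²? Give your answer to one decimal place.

σ₀² = 17.0

For the Normal–Normal model with known σ², precisions add: τ_n = τ₀ + n/σ².
So 1/σ₀² = 1/1.4177 − 30/46.4 = 0.705368 − 0.646552 = 0.058816.
Hence σ₀² = 1/0.058816 ≈ 17.0.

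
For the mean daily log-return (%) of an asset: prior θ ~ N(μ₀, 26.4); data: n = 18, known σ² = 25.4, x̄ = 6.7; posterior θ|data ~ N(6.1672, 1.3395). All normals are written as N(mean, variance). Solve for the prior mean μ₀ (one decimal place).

The posterior mean is a precision-weighted average: μ_n = (τ₀μ₀ + τ_data·x̄)/(τ₀+τ_data), with τ₀=1/σ₀² and τ_data=n/σ².
Here τ₀ = 1/26.4 = 0.037879 and τ_data = 18/25.4 = 0.708661, so τ_n = 0.746540.
Rearranging for μ₀: μ₀ = (μ_n·τ_n − τ_data·x̄)/τ₀ = (6.1672·0.746540 − 0.708661·6.7) / 0.037879 = -0.143967/0.037879 ≈ -3.8.

μ₀ = -3.8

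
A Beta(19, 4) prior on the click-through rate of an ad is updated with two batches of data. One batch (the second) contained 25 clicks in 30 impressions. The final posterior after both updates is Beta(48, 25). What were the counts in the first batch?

Sequential conjugate updates are equivalent to a single update on the pooled data, so total successes = posterior α − prior α and total failures = posterior β − prior β.
Total across both batches: 48−19=29 clicks, 25−4=21 non-clicks.
Subtract the second batch: 29−25=4 clicks and 21−5=16 non-clicks.

4 clicks and 16 non-clicks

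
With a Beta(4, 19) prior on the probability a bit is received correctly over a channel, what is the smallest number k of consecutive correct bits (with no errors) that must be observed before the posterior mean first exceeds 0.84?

k = 96

After k correct bits and 0 errors the posterior is Beta(4+k, 19), with mean (4+k)/(4+19+k).
Set (4+k)/(23+k) > 0.84 and solve: k > (0.84·23 − 4)/(1 − 0.84) = 95.750.
The smallest integer exceeding 95.750 is 96, and checking k=96: (100)/(119) = 0.8403 > 0.84.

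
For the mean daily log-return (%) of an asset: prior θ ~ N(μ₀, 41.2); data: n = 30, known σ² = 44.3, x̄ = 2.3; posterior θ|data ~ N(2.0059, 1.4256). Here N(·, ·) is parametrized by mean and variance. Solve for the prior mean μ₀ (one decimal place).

μ₀ = -6.2

With known observation variance, the Normal–Normal posterior has precision τ_n = τ₀ + n/σ² and mean μ_n = (τ₀μ₀ + (n/σ²)x̄)/τ_n.
Here τ₀ = 1/41.2 = 0.024272 and τ_data = 30/44.3 = 0.677201, so τ_n = 0.701473.
Rearranging for μ₀: μ₀ = (μ_n·τ_n − τ_data·x̄)/τ₀ = (2.0059·0.701473 − 0.677201·2.3) / 0.024272 = -0.150478/0.024272 ≈ -6.2.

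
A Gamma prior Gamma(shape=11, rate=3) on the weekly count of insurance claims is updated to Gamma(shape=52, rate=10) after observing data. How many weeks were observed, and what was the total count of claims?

n = 7 weeks with total 41 claims

A Gamma(α, β) prior (rate parametrization) on a Poisson rate with n observations summing to S gives posterior Gamma(α+S, β+n).
Matching: Σxᵢ = 52 − 11 = 41 and n = 10 − 3 = 7.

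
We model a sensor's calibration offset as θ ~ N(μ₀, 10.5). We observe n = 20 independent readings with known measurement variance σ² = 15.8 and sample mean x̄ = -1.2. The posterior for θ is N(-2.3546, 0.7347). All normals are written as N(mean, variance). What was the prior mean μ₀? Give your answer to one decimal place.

With known observation variance, the Normal–Normal posterior has precision τ_n = τ₀ + n/σ² and mean μ_n = (τ₀μ₀ + (n/σ²)x̄)/τ_n.
Here τ₀ = 1/10.5 = 0.095238 and τ_data = 20/15.8 = 1.265823, so τ_n = 1.361061.
Rearranging for μ₀: μ₀ = (μ_n·τ_n − τ_data·x̄)/τ₀ = (-2.3546·1.361061 − 1.265823·-1.2) / 0.095238 = -1.685767/0.095238 ≈ -17.7.

μ₀ = -17.7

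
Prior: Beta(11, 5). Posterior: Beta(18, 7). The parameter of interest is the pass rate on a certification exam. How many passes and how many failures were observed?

Under Beta–binomial conjugacy the posterior parameters are (a+s, b+f).
So s = 18 − 11 = 7 and f = 7 − 5 = 2.

7 passes and 2 failures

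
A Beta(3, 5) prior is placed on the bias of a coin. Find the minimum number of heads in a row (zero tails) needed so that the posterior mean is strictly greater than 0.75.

After k heads and 0 tails the posterior is Beta(3+k, 5), with mean (3+k)/(3+5+k).
Set (3+k)/(8+k) > 0.75 and solve: k > (0.75·8 − 3)/(1 − 0.75) = 12.000.
The smallest integer exceeding 12.000 is 13.

k = 13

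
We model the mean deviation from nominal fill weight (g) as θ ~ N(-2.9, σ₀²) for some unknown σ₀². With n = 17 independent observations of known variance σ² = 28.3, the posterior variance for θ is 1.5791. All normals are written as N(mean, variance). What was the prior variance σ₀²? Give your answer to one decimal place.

Posterior precision equals prior precision plus data precision: 1/σ_n² = 1/σ₀² + n/σ².
So 1/σ₀² = 1/1.5791 − 17/28.3 = 0.633272 − 0.600707 = 0.032565.
Hence σ₀² = 1/0.032565 ≈ 30.7.

σ₀² = 30.7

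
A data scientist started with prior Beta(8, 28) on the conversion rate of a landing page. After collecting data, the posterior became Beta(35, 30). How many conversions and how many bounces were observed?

27 conversions and 2 bounces

Under Beta–binomial conjugacy the posterior parameters are (α+s, β+f).
Match parameters: s=35−8=27, f=30−28=2.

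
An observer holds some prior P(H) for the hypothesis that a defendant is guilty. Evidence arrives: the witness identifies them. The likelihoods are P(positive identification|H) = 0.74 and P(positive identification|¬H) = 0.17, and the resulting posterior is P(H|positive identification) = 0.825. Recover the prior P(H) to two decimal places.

Bayes' rule in odds form gives O(H|E) = O(H)·[P(E|H)/P(E|¬H)], hence O(H) = O(H|E)/LR.
Posterior odds = 0.825/(1−0.825) = 4.7143. LR = 0.74/0.17 = 4.3529.
Prior odds = 4.7143/4.3529 = 1.0830, so P(H) = 1.0830/(1+1.0830) ≈ 0.52.

P(H) = 0.52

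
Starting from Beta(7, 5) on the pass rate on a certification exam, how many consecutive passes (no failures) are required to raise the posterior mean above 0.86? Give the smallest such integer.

After k passes and 0 failures the posterior is Beta(7+k, 5), with mean (7+k)/(7+5+k).
Set (7+k)/(12+k) > 0.86 and solve: k > (0.86·12 − 7)/(1 − 0.86) = 23.714.
The smallest integer exceeding 23.714 is 24.

k = 24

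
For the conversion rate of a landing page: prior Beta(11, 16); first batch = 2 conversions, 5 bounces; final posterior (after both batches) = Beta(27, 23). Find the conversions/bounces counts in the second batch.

Because Beta–binomial updating is additive in the counts, the combined data contributed (α_post−α_prior, β_post−β_prior) successes and failures.
Total across both batches: 27−11=16 conversions, 23−16=7 bounces.
Subtract the first batch: 16−2=14 conversions and 7−5=2 bounces.

14 conversions and 2 bounces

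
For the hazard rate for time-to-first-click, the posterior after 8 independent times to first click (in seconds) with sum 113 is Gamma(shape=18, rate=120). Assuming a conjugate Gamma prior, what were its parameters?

Gamma(shape=10, rate=7)

For an exponential likelihood with a Gamma(α, β) prior on the rate, n observations with total T give posterior Gamma(α+n, β+T).
So α = 18 − 8 = 10 and β = 120 − 113 = 7.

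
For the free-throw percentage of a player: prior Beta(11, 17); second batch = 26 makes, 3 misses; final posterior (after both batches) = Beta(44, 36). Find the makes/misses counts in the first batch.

7 makes and 16 misses

Because Beta–binomial updating is additive in the counts, the combined data contributed (α_post−α_prior, β_post−β_prior) successes and failures.
Total across both batches: 44−11=33 makes, 36−17=19 misses.
Subtract the second batch: 33−26=7 makes and 19−3=16 misses.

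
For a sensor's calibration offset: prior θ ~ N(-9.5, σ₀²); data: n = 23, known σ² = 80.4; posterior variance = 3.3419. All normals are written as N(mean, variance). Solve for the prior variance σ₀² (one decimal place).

Posterior precision equals prior precision plus data precision: 1/σ_n² = 1/σ₀² + n/σ².
So 1/σ₀² = 1/3.3419 − 23/80.4 = 0.299231 − 0.286070 = 0.013161.
Hence σ₀² = 1/0.013161 ≈ 76.0.

σ₀² = 76.0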